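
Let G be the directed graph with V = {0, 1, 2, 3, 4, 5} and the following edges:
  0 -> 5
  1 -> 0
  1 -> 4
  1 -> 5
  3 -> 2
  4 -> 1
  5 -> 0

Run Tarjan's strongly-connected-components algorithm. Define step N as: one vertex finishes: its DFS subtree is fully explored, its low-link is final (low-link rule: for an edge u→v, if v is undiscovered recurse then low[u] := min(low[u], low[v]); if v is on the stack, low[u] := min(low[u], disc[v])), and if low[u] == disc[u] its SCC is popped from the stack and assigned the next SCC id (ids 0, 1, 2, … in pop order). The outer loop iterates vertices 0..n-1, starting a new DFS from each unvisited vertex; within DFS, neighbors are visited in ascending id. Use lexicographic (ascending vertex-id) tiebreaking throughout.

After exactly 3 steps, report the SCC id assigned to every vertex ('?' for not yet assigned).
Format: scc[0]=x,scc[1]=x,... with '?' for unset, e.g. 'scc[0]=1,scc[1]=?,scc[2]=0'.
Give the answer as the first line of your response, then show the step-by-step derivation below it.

scc[0]=0,scc[1]=?,scc[2]=?,scc[3]=?,scc[4]=?,scc[5]=0

step 1: low=(low[0]=0,low[1]=?,low[2]=?,low[3]=?,low[4]=?,low[5]=0); scc=(scc[0]=?,scc[1]=?,scc[2]=?,scc[3]=?,scc[4]=?,scc[5]=?)
step 2: low=(low[0]=0,low[1]=?,low[2]=?,low[3]=?,low[4]=?,low[5]=0); scc=(scc[0]=0,scc[1]=?,scc[2]=?,scc[3]=?,scc[4]=?,scc[5]=0)
step 3: low=(low[0]=0,low[1]=2,low[2]=?,low[3]=?,low[4]=2,low[5]=0); scc=(scc[0]=0,scc[1]=?,scc[2]=?,scc[3]=?,scc[4]=?,scc[5]=0)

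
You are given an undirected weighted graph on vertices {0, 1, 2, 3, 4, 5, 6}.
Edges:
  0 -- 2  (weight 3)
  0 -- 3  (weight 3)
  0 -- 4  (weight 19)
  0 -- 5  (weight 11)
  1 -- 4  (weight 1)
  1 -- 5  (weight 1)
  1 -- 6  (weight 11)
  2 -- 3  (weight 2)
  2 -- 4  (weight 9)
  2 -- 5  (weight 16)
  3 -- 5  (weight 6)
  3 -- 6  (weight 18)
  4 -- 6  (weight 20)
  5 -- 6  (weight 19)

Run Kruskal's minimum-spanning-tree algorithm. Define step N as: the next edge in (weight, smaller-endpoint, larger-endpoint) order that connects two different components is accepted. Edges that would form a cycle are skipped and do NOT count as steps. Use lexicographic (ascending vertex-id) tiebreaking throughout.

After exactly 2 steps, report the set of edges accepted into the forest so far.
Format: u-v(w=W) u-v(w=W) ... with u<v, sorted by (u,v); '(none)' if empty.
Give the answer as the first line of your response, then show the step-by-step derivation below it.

1-4(w=1) 1-5(w=1)

step 1: add edge 1-4 (w=1); MST = {1-4(w=1)}
step 2: add edge 1-5 (w=1); MST = {1-4(w=1) 1-5(w=1)}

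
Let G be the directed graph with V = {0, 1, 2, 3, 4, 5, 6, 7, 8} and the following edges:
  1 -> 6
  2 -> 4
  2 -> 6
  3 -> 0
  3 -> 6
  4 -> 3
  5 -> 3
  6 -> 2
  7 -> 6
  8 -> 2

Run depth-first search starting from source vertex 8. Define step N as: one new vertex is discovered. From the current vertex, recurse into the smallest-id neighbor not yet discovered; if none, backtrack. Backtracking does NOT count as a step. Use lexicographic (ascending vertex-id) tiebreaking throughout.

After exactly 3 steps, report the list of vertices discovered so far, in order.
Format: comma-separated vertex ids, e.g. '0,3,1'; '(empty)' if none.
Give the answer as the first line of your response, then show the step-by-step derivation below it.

8,2,4

step 1: discover 8; path=8; order=8
step 2: discover 2; path=8>2; order=8,2
step 3: discover 4; path=8>2>4; order=8,2,4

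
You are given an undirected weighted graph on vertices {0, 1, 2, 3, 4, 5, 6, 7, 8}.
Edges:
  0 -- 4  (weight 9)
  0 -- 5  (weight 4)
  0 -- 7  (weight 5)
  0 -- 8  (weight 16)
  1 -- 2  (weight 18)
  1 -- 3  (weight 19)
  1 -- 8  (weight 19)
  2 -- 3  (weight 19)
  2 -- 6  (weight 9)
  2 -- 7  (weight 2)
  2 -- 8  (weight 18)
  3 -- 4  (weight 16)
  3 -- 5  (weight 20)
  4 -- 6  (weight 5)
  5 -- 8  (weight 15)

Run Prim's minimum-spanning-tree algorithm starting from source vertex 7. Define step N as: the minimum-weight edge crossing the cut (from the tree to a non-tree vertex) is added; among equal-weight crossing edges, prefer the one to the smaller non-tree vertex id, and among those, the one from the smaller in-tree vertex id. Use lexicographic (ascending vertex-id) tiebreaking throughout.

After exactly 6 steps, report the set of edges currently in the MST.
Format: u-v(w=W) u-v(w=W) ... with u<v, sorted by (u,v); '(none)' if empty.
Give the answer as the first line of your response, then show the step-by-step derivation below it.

0-4(w=9) 0-5(w=4) 0-7(w=5) 2-7(w=2) 4-6(w=5) 5-8(w=15)

step 1: add edge 2-7 (w=2); MST = {2-7(w=2)}
step 2: add edge 0-7 (w=5); MST = {0-7(w=5) 2-7(w=2)}
step 3: add edge 0-5 (w=4); MST = {0-5(w=4) 0-7(w=5) 2-7(w=2)}
step 4: add edge 0-4 (w=9); MST = {0-4(w=9) 0-5(w=4) 0-7(w=5) 2-7(w=2)}
step 5: add edge 4-6 (w=5); MST = {0-4(w=9) 0-5(w=4) 0-7(w=5) 2-7(w=2) 4-6(w=5)}
step 6: add edge 5-8 (w=15); MST = {0-4(w=9) 0-5(w=4) 0-7(w=5) 2-7(w=2) 4-6(w=5) 5-8(w=15)}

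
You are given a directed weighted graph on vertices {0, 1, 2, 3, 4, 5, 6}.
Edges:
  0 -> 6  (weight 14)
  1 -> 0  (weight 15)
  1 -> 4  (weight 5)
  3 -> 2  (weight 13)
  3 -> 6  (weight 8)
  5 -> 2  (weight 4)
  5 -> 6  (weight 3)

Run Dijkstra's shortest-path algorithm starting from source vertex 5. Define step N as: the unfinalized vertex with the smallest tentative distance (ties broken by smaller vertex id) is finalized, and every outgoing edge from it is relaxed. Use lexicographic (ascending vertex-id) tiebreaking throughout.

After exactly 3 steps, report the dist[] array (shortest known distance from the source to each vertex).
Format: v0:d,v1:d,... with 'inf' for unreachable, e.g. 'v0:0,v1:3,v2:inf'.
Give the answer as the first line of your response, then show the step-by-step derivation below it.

v0:inf,v1:inf,v2:4,v3:inf,v4:inf,v5:0,v6:3

step 1: dist = v0:inf,v1:inf,v2:4,v3:inf,v4:inf,v5:0,v6:3
step 2: dist = v0:inf,v1:inf,v2:4,v3:inf,v4:inf,v5:0,v6:3
step 3: dist = v0:inf,v1:inf,v2:4,v3:inf,v4:inf,v5:0,v6:3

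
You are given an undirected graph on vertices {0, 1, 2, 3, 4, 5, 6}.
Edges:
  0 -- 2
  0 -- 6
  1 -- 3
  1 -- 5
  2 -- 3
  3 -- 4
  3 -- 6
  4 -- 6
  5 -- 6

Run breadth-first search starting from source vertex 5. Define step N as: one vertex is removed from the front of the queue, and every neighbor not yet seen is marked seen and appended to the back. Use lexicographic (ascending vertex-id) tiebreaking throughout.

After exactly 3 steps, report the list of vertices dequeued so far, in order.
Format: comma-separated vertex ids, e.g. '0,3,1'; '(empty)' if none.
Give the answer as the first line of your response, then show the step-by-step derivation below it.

5,1,6

step 1: dequeue 5; queue=[1,6]; order=5
step 2: dequeue 1; queue=[6,3]; order=5,1
step 3: dequeue 6; queue=[3,0,4]; order=5,1,6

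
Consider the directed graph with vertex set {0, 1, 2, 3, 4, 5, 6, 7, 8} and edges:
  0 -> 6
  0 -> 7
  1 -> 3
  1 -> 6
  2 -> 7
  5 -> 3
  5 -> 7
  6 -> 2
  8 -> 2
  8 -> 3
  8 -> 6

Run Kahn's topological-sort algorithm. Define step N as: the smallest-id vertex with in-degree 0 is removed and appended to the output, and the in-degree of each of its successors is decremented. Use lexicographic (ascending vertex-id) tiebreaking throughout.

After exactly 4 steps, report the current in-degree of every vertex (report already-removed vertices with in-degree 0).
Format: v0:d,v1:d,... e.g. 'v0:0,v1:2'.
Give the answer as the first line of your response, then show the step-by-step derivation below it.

v0:0,v1:0,v2:2,v3:1,v4:0,v5:0,v6:1,v7:1,v8:0

step 1: output 0; order=[0]; indeg=(0,0,2,3,0,0,2,2,0)
step 2: output 1; order=[0,1]; indeg=(0,0,2,2,0,0,1,2,0)
step 3: output 4; order=[0,1,4]; indeg=(0,0,2,2,0,0,1,2,0)
step 4: output 5; order=[0,1,4,5]; indeg=(0,0,2,1,0,0,1,1,0)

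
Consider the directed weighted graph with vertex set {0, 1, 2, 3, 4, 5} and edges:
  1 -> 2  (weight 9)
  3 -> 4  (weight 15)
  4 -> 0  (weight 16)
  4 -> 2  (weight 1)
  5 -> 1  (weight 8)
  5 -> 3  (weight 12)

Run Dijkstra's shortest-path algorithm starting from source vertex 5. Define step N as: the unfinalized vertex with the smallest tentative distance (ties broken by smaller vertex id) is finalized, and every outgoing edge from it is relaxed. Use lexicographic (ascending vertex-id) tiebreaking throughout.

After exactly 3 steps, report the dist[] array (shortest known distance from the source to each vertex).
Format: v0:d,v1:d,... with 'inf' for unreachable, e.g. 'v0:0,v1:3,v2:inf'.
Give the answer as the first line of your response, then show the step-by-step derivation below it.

v0:inf,v1:8,v2:17,v3:12,v4:27,v5:0

step 1: dist = v0:inf,v1:8,v2:inf,v3:12,v4:inf,v5:0
step 2: dist = v0:inf,v1:8,v2:17,v3:12,v4:inf,v5:0
step 3: dist = v0:inf,v1:8,v2:17,v3:12,v4:27,v5:0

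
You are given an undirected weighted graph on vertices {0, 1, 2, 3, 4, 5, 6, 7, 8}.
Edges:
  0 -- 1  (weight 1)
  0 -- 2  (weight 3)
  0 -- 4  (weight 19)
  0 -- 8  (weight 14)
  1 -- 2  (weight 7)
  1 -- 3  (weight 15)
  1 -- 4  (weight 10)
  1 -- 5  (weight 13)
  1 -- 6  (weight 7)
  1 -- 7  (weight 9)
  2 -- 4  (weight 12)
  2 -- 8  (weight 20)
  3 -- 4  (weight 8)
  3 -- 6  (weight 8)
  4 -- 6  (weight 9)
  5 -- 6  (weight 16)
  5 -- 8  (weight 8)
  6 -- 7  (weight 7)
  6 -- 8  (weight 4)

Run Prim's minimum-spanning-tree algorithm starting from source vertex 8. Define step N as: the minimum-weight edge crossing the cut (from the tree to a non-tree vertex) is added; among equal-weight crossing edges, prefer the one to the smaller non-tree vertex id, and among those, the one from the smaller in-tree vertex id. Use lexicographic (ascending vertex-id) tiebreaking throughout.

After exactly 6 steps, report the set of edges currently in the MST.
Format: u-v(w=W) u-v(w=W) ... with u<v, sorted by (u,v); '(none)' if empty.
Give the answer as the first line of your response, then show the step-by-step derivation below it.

0-1(w=1) 0-2(w=3) 1-6(w=7) 3-6(w=8) 6-7(w=7) 6-8(w=4)

step 1: add edge 6-8 (w=4); MST = {6-8(w=4)}
step 2: add edge 1-6 (w=7); MST = {1-6(w=7) 6-8(w=4)}
step 3: add edge 0-1 (w=1); MST = {0-1(w=1) 1-6(w=7) 6-8(w=4)}
step 4: add edge 0-2 (w=3); MST = {0-1(w=1) 0-2(w=3) 1-6(w=7) 6-8(w=4)}
step 5: add edge 6-7 (w=7); MST = {0-1(w=1) 0-2(w=3) 1-6(w=7) 6-7(w=7) 6-8(w=4)}
step 6: add edge 3-6 (w=8); MST = {0-1(w=1) 0-2(w=3) 1-6(w=7) 3-6(w=8) 6-7(w=7) 6-8(w=4)}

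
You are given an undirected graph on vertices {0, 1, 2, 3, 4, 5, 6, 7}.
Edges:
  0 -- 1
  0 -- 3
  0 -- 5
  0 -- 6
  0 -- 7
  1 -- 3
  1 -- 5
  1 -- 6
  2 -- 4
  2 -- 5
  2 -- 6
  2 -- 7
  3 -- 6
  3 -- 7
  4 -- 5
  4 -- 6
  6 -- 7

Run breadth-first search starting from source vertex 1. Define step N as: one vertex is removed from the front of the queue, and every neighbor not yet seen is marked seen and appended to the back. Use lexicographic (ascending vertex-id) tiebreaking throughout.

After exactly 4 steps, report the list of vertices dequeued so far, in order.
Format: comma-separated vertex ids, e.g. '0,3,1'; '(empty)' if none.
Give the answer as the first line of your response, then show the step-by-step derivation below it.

1,0,3,5

step 1: dequeue 1; queue=[0,3,5,6]; order=1
step 2: dequeue 0; queue=[3,5,6,7]; order=1,0
step 3: dequeue 3; queue=[5,6,7]; order=1,0,3
step 4: dequeue 5; queue=[6,7,2,4]; order=1,0,3,5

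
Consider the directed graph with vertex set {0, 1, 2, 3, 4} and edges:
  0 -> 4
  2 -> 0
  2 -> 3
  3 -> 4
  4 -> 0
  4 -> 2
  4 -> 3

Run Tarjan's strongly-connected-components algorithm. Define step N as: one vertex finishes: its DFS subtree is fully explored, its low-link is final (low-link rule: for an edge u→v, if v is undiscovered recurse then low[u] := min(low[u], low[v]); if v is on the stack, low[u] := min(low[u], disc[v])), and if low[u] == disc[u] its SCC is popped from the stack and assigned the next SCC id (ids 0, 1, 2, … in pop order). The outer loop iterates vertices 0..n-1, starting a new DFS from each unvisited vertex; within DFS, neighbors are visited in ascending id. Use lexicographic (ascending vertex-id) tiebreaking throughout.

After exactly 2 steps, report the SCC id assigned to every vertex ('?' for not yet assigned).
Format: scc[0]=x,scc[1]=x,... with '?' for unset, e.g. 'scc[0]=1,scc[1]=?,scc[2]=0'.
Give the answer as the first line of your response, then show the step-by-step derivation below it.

scc[0]=?,scc[1]=?,scc[2]=?,scc[3]=?,scc[4]=?

step 1: low=(low[0]=0,low[1]=?,low[2]=0,low[3]=1,low[4]=0); scc=(scc[0]=?,scc[1]=?,scc[2]=?,scc[3]=?,scc[4]=?)
step 2: low=(low[0]=0,low[1]=?,low[2]=0,low[3]=1,low[4]=0); scc=(scc[0]=?,scc[1]=?,scc[2]=?,scc[3]=?,scc[4]=?)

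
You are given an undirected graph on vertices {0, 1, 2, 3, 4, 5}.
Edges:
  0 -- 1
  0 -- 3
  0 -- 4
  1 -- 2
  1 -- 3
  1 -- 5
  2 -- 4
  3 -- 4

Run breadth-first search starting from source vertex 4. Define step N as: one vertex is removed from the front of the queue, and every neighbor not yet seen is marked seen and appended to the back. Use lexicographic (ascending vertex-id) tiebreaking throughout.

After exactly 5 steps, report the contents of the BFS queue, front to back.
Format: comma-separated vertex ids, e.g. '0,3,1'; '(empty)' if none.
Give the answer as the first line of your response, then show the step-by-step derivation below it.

5

step 1: dequeue 4; queue=[0,2,3]; order=4
step 2: dequeue 0; queue=[2,3,1]; order=4,0
step 3: dequeue 2; queue=[3,1]; order=4,0,2
step 4: dequeue 3; queue=[1]; order=4,0,2,3
step 5: dequeue 1; queue=[5]; order=4,0,2,3,1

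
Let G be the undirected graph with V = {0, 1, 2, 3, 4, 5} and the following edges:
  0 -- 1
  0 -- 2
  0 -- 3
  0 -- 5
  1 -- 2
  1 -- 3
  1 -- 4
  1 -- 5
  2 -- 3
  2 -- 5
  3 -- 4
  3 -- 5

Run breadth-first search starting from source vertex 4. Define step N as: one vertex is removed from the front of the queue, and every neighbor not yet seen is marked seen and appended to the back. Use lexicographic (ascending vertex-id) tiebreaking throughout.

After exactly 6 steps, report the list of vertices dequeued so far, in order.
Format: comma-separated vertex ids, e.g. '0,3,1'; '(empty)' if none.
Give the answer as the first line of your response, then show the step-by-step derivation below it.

4,1,3,0,2,5

step 1: dequeue 4; queue=[1,3]; order=4
step 2: dequeue 1; queue=[3,0,2,5]; order=4,1
step 3: dequeue 3; queue=[0,2,5]; order=4,1,3
step 4: dequeue 0; queue=[2,5]; order=4,1,3,0
step 5: dequeue 2; queue=[5]; order=4,1,3,0,2
step 6: dequeue 5; queue=[(empty)]; order=4,1,3,0,2,5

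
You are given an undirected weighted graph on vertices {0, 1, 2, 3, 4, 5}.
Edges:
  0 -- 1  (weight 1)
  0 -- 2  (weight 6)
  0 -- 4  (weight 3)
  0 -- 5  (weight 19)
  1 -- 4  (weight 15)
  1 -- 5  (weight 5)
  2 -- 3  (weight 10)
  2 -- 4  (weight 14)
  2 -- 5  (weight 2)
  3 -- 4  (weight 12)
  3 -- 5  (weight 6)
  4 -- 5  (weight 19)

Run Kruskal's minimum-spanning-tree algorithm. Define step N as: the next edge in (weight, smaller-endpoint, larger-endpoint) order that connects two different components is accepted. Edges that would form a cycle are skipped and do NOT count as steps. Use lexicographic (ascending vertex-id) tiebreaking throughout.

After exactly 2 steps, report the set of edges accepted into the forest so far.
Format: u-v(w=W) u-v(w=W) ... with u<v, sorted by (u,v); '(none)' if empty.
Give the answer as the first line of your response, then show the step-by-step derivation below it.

0-1(w=1) 2-5(w=2)

step 1: add edge 0-1 (w=1); MST = {0-1(w=1)}
step 2: add edge 2-5 (w=2); MST = {0-1(w=1) 2-5(w=2)}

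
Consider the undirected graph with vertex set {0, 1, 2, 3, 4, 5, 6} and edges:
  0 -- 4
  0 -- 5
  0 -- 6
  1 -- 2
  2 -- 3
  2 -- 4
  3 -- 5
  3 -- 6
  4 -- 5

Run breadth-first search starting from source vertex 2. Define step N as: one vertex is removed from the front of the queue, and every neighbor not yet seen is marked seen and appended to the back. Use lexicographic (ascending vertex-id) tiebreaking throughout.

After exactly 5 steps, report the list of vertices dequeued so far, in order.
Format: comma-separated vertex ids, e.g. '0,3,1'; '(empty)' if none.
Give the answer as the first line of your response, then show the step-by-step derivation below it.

2,1,3,4,5

step 1: dequeue 2; queue=[1,3,4]; order=2
step 2: dequeue 1; queue=[3,4]; order=2,1
step 3: dequeue 3; queue=[4,5,6]; order=2,1,3
step 4: dequeue 4; queue=[5,6,0]; order=2,1,3,4
step 5: dequeue 5; queue=[6,0]; order=2,1,3,4,5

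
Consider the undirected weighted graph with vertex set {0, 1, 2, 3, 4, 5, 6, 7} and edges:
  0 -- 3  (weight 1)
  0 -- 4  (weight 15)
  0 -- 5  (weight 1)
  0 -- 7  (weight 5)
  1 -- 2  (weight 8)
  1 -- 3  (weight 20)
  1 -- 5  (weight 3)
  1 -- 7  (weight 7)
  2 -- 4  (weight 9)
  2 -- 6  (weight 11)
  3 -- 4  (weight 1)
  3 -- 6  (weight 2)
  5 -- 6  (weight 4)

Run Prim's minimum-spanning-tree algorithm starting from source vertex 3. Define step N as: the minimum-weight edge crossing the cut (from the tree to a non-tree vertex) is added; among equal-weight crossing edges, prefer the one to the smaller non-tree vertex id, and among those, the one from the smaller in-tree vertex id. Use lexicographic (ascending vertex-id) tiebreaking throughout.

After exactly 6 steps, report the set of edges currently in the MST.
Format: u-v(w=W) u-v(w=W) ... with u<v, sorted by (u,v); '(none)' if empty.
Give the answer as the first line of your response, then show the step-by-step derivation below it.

0-3(w=1) 0-5(w=1) 0-7(w=5) 1-5(w=3) 3-4(w=1) 3-6(w=2)

step 1: add edge 0-3 (w=1); MST = {0-3(w=1)}
step 2: add edge 3-4 (w=1); MST = {0-3(w=1) 3-4(w=1)}
step 3: add edge 0-5 (w=1); MST = {0-3(w=1) 0-5(w=1) 3-4(w=1)}
step 4: add edge 3-6 (w=2); MST = {0-3(w=1) 0-5(w=1) 3-4(w=1) 3-6(w=2)}
step 5: add edge 1-5 (w=3); MST = {0-3(w=1) 0-5(w=1) 1-5(w=3) 3-4(w=1) 3-6(w=2)}
step 6: add edge 0-7 (w=5); MST = {0-3(w=1) 0-5(w=1) 0-7(w=5) 1-5(w=3) 3-4(w=1) 3-6(w=2)}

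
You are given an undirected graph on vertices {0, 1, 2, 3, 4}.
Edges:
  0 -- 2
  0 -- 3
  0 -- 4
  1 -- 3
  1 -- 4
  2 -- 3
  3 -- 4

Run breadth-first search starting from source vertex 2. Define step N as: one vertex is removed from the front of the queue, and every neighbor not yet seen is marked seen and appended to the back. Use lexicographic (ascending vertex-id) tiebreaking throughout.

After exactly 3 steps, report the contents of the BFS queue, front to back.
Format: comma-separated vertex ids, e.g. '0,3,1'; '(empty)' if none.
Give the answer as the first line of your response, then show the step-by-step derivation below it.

4,1

step 1: dequeue 2; queue=[0,3]; order=2
step 2: dequeue 0; queue=[3,4]; order=2,0
step 3: dequeue 3; queue=[4,1]; order=2,0,3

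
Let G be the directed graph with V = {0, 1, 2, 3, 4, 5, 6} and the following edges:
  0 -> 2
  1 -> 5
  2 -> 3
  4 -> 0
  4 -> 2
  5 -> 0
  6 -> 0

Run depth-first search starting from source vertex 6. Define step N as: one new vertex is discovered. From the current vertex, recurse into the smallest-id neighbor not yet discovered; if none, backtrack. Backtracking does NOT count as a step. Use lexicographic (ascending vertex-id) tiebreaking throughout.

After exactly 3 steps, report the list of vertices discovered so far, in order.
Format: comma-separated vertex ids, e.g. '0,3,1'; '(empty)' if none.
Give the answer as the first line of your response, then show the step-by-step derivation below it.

6,0,2

step 1: discover 6; path=6; order=6
step 2: discover 0; path=6>0; order=6,0
step 3: discover 2; path=6>0>2; order=6,0,2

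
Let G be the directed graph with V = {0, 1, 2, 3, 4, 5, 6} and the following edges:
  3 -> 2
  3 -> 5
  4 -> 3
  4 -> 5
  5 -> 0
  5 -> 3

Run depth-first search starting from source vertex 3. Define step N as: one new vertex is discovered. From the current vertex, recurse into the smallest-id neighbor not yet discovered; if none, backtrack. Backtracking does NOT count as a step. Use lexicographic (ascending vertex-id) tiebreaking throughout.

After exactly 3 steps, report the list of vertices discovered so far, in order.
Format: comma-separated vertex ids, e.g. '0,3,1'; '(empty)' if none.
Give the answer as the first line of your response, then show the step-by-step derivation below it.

3,2,5

step 1: discover 3; path=3; order=3
step 2: discover 2; path=3>2; order=3,2
step 3: discover 5; path=3>5; order=3,2,5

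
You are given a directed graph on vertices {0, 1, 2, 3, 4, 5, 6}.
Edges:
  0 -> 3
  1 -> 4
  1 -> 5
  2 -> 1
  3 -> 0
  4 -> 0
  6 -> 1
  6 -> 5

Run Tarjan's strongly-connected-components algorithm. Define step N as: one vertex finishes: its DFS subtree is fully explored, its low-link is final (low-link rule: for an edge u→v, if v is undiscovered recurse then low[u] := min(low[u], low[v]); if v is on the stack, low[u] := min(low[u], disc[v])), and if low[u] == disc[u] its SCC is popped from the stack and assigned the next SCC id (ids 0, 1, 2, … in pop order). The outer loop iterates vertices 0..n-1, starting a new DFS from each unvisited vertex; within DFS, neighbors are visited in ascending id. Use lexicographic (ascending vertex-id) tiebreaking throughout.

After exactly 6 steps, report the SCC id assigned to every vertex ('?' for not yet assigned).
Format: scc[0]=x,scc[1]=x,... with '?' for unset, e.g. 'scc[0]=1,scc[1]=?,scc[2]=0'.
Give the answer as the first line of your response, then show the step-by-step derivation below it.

scc[0]=0,scc[1]=3,scc[2]=4,scc[3]=0,scc[4]=1,scc[5]=2,scc[6]=?

step 1: low=(low[0]=0,low[1]=?,low[2]=?,low[3]=0,low[4]=?,low[5]=?,low[6]=?); scc=(scc[0]=?,scc[1]=?,scc[2]=?,scc[3]=?,scc[4]=?,scc[5]=?,scc[6]=?)
step 2: low=(low[0]=0,low[1]=?,low[2]=?,low[3]=0,low[4]=?,low[5]=?,low[6]=?); scc=(scc[0]=0,scc[1]=?,scc[2]=?,scc[3]=0,scc[4]=?,scc[5]=?,scc[6]=?)
step 3: low=(low[0]=0,low[1]=2,low[2]=?,low[3]=0,low[4]=3,low[5]=?,low[6]=?); scc=(scc[0]=0,scc[1]=?,scc[2]=?,scc[3]=0,scc[4]=1,scc[5]=?,scc[6]=?)
step 4: low=(low[0]=0,low[1]=2,low[2]=?,low[3]=0,low[4]=3,low[5]=4,low[6]=?); scc=(scc[0]=0,scc[1]=?,scc[2]=?,scc[3]=0,scc[4]=1,scc[5]=2,scc[6]=?)
step 5: low=(low[0]=0,low[1]=2,low[2]=?,low[3]=0,low[4]=3,low[5]=4,low[6]=?); scc=(scc[0]=0,scc[1]=3,scc[2]=?,scc[3]=0,scc[4]=1,scc[5]=2,scc[6]=?)
step 6: low=(low[0]=0,low[1]=2,low[2]=5,low[3]=0,low[4]=3,low[5]=4,low[6]=?); scc=(scc[0]=0,scc[1]=3,scc[2]=4,scc[3]=0,scc[4]=1,scc[5]=2,scc[6]=?)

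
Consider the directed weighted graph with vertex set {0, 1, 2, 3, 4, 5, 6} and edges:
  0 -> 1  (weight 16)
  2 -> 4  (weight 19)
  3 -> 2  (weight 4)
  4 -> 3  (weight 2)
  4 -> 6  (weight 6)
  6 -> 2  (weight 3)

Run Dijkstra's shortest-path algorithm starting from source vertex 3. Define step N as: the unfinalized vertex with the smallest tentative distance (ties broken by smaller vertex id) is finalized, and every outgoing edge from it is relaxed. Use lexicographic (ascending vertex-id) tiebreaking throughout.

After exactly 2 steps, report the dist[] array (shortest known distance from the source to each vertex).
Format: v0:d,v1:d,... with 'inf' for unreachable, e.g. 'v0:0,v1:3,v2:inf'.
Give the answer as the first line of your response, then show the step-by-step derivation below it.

v0:inf,v1:inf,v2:4,v3:0,v4:23,v5:inf,v6:inf

step 1: dist = v0:inf,v1:inf,v2:4,v3:0,v4:inf,v5:inf,v6:inf
step 2: dist = v0:inf,v1:inf,v2:4,v3:0,v4:23,v5:inf,v6:inf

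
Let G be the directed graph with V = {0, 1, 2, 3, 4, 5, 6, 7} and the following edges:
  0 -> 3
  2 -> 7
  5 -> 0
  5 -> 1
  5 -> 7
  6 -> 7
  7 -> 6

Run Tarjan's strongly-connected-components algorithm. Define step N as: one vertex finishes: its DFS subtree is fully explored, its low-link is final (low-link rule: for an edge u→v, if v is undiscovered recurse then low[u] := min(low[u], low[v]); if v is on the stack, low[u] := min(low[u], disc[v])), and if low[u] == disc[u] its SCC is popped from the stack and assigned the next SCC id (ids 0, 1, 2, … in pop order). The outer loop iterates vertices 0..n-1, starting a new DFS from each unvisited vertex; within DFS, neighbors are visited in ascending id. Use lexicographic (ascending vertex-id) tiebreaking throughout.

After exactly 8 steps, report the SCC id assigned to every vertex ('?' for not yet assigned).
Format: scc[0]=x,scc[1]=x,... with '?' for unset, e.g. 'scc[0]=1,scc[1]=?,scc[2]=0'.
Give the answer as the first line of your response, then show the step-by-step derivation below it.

scc[0]=1,scc[1]=2,scc[2]=4,scc[3]=0,scc[4]=5,scc[5]=6,scc[6]=3,scc[7]=3

step 1: low=(low[0]=0,low[1]=?,low[2]=?,low[3]=1,low[4]=?,low[5]=?,low[6]=?,low[7]=?); scc=(scc[0]=?,scc[1]=?,scc[2]=?,scc[3]=0,scc[4]=?,scc[5]=?,scc[6]=?,scc[7]=?)
step 2: low=(low[0]=0,low[1]=?,low[2]=?,low[3]=1,low[4]=?,low[5]=?,low[6]=?,low[7]=?); scc=(scc[0]=1,scc[1]=?,scc[2]=?,scc[3]=0,scc[4]=?,scc[5]=?,scc[6]=?,scc[7]=?)
step 3: low=(low[0]=0,low[1]=2,low[2]=?,low[3]=1,low[4]=?,low[5]=?,low[6]=?,low[7]=?); scc=(scc[0]=1,scc[1]=2,scc[2]=?,scc[3]=0,scc[4]=?,scc[5]=?,scc[6]=?,scc[7]=?)
step 4: low=(low[0]=0,low[1]=2,low[2]=3,low[3]=1,low[4]=?,low[5]=?,low[6]=4,low[7]=4); scc=(scc[0]=1,scc[1]=2,scc[2]=?,scc[3]=0,scc[4]=?,scc[5]=?,scc[6]=?,scc[7]=?)
step 5: low=(low[0]=0,low[1]=2,low[2]=3,low[3]=1,low[4]=?,low[5]=?,low[6]=4,low[7]=4); scc=(scc[0]=1,scc[1]=2,scc[2]=?,scc[3]=0,scc[4]=?,scc[5]=?,scc[6]=3,scc[7]=3)
step 6: low=(low[0]=0,low[1]=2,low[2]=3,low[3]=1,low[4]=?,low[5]=?,low[6]=4,low[7]=4); scc=(scc[0]=1,scc[1]=2,scc[2]=4,scc[3]=0,scc[4]=?,scc[5]=?,scc[6]=3,scc[7]=3)
step 7: low=(low[0]=0,low[1]=2,low[2]=3,low[3]=1,low[4]=6,low[5]=?,low[6]=4,low[7]=4); scc=(scc[0]=1,scc[1]=2,scc[2]=4,scc[3]=0,scc[4]=5,scc[5]=?,scc[6]=3,scc[7]=3)
step 8: low=(low[0]=0,low[1]=2,low[2]=3,low[3]=1,low[4]=6,low[5]=7,low[6]=4,low[7]=4); scc=(scc[0]=1,scc[1]=2,scc[2]=4,scc[3]=0,scc[4]=5,scc[5]=6,scc[6]=3,scc[7]=3)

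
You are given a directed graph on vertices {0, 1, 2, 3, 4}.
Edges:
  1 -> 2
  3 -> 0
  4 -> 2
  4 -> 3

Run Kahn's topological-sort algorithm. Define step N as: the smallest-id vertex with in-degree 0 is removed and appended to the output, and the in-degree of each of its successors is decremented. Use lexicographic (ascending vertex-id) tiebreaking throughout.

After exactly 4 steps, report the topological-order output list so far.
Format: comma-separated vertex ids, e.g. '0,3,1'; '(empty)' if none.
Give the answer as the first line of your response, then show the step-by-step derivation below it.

1,4,2,3

step 1: output 1; order=[1]; indeg=(1,0,1,1,0)
step 2: output 4; order=[1,4]; indeg=(1,0,0,0,0)
step 3: output 2; order=[1,4,2]; indeg=(1,0,0,0,0)
step 4: output 3; order=[1,4,2,3]; indeg=(0,0,0,0,0)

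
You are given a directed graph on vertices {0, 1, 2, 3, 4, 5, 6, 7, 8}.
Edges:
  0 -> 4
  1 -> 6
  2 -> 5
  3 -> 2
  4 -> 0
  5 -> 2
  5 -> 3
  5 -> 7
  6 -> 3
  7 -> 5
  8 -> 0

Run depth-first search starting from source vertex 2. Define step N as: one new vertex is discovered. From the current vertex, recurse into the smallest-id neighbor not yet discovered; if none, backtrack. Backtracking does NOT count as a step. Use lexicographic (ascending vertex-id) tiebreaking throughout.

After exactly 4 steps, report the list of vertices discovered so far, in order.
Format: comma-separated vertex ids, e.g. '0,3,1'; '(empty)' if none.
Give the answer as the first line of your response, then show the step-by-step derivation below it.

2,5,3,7

step 1: discover 2; path=2; order=2
step 2: discover 5; path=2>5; order=2,5
step 3: discover 3; path=2>5>3; order=2,5,3
step 4: discover 7; path=2>5>7; order=2,5,3,7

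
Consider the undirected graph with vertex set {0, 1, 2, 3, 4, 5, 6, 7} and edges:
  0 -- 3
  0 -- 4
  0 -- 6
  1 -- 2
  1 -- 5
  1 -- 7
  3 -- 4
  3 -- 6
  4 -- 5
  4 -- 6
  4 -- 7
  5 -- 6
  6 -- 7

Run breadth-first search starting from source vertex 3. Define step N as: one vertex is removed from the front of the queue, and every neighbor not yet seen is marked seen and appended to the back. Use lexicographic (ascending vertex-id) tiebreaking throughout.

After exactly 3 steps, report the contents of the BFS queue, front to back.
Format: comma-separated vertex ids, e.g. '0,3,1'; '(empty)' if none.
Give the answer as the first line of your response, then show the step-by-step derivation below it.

6,5,7

step 1: dequeue 3; queue=[0,4,6]; order=3
step 2: dequeue 0; queue=[4,6]; order=3,0
step 3: dequeue 4; queue=[6,5,7]; order=3,0,4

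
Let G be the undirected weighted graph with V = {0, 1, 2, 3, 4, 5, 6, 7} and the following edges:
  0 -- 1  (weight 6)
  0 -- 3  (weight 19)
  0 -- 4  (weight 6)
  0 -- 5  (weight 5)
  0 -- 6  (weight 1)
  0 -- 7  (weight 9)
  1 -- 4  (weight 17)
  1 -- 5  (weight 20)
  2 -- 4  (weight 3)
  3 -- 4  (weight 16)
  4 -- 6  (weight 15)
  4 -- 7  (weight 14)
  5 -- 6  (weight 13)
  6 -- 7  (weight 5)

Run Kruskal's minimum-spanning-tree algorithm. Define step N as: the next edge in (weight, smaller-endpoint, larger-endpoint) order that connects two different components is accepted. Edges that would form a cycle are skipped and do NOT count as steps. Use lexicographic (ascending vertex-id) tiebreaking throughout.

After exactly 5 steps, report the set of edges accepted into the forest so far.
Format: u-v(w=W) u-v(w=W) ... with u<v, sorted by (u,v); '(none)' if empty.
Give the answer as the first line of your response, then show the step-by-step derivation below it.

0-1(w=6) 0-5(w=5) 0-6(w=1) 2-4(w=3) 6-7(w=5)

step 1: add edge 0-6 (w=1); MST = {0-6(w=1)}
step 2: add edge 2-4 (w=3); MST = {0-6(w=1) 2-4(w=3)}
step 3: add edge 0-5 (w=5); MST = {0-5(w=5) 0-6(w=1) 2-4(w=3)}
step 4: add edge 6-7 (w=5); MST = {0-5(w=5) 0-6(w=1) 2-4(w=3) 6-7(w=5)}
step 5: add edge 0-1 (w=6); MST = {0-1(w=6) 0-5(w=5) 0-6(w=1) 2-4(w=3) 6-7(w=5)}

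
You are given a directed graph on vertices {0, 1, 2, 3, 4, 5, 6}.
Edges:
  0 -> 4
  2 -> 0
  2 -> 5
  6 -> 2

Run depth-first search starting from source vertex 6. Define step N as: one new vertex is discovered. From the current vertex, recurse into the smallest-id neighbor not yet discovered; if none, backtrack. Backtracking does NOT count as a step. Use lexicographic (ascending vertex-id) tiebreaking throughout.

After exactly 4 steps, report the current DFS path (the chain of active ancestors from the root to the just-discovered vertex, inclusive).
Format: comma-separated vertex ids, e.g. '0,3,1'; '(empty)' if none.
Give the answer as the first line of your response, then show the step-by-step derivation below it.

6,2,0,4

step 1: discover 6; path=6; order=6
step 2: discover 2; path=6>2; order=6,2
step 3: discover 0; path=6>2>0; order=6,2,0
step 4: discover 4; path=6>2>0>4; order=6,2,0,4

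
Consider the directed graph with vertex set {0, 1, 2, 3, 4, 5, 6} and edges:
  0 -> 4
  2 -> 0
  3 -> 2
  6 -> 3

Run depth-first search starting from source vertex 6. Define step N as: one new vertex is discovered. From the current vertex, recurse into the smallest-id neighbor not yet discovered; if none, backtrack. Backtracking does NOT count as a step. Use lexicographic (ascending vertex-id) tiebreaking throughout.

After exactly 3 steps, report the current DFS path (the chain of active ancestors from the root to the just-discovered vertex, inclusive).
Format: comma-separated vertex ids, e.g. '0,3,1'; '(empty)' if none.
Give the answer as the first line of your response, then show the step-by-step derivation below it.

6,3,2

step 1: discover 6; path=6; order=6
step 2: discover 3; path=6>3; order=6,3
step 3: discover 2; path=6>3>2; order=6,3,2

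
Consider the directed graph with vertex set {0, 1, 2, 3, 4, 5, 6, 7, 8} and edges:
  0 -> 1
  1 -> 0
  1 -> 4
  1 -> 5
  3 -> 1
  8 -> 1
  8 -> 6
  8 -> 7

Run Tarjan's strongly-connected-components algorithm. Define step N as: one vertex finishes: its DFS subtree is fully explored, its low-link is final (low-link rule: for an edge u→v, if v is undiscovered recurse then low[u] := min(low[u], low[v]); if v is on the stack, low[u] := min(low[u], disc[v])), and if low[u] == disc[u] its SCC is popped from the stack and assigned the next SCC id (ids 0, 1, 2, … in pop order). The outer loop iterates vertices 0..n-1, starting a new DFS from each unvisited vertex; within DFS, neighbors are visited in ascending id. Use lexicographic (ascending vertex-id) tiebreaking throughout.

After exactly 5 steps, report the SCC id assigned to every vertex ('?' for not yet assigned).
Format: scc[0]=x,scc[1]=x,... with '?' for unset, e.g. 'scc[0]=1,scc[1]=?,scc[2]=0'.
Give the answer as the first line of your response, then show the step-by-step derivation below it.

scc[0]=2,scc[1]=2,scc[2]=3,scc[3]=?,scc[4]=0,scc[5]=1,scc[6]=?,scc[7]=?,scc[8]=?

step 1: low=(low[0]=0,low[1]=0,low[2]=?,low[3]=?,low[4]=2,low[5]=?,low[6]=?,low[7]=?,low[8]=?); scc=(scc[0]=?,scc[1]=?,scc[2]=?,scc[3]=?,scc[4]=0,scc[5]=?,scc[6]=?,scc[7]=?,scc[8]=?)
step 2: low=(low[0]=0,low[1]=0,low[2]=?,low[3]=?,low[4]=2,low[5]=3,low[6]=?,low[7]=?,low[8]=?); scc=(scc[0]=?,scc[1]=?,scc[2]=?,scc[3]=?,scc[4]=0,scc[5]=1,scc[6]=?,scc[7]=?,scc[8]=?)
step 3: low=(low[0]=0,low[1]=0,low[2]=?,low[3]=?,low[4]=2,low[5]=3,low[6]=?,low[7]=?,low[8]=?); scc=(scc[0]=?,scc[1]=?,scc[2]=?,scc[3]=?,scc[4]=0,scc[5]=1,scc[6]=?,scc[7]=?,scc[8]=?)
step 4: low=(low[0]=0,low[1]=0,low[2]=?,low[3]=?,low[4]=2,low[5]=3,low[6]=?,low[7]=?,low[8]=?); scc=(scc[0]=2,scc[1]=2,scc[2]=?,scc[3]=?,scc[4]=0,scc[5]=1,scc[6]=?,scc[7]=?,scc[8]=?)
step 5: low=(low[0]=0,low[1]=0,low[2]=4,low[3]=?,low[4]=2,low[5]=3,low[6]=?,low[7]=?,low[8]=?); scc=(scc[0]=2,scc[1]=2,scc[2]=3,scc[3]=?,scc[4]=0,scc[5]=1,scc[6]=?,scc[7]=?,scc[8]=?)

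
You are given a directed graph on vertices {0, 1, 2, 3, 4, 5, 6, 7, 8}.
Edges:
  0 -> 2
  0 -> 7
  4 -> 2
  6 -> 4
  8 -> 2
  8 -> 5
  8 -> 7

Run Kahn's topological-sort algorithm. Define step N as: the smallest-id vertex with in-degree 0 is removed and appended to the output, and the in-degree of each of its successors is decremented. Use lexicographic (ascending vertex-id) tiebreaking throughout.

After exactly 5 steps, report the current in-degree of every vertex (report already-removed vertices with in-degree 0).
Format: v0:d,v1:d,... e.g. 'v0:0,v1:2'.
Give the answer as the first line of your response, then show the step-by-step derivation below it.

v0:0,v1:0,v2:1,v3:0,v4:0,v5:1,v6:0,v7:1,v8:0

step 1: output 0; order=[0]; indeg=(0,0,2,0,1,1,0,1,0)
step 2: output 1; order=[0,1]; indeg=(0,0,2,0,1,1,0,1,0)
step 3: output 3; order=[0,1,3]; indeg=(0,0,2,0,1,1,0,1,0)
step 4: output 6; order=[0,1,3,6]; indeg=(0,0,2,0,0,1,0,1,0)
step 5: output 4; order=[0,1,3,6,4]; indeg=(0,0,1,0,0,1,0,1,0)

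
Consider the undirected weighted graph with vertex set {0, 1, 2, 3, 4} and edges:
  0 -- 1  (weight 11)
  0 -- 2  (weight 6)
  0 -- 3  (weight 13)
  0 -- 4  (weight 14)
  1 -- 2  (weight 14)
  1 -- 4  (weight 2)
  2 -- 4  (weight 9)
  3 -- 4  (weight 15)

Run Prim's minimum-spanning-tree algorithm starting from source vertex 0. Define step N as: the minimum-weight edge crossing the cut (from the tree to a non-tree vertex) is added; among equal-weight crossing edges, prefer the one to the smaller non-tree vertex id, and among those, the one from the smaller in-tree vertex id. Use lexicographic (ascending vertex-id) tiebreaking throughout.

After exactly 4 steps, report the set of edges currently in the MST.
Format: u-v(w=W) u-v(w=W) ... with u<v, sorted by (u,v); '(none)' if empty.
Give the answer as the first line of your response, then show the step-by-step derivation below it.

0-2(w=6) 0-3(w=13) 1-4(w=2) 2-4(w=9)

step 1: add edge 0-2 (w=6); MST = {0-2(w=6)}
step 2: add edge 2-4 (w=9); MST = {0-2(w=6) 2-4(w=9)}
step 3: add edge 1-4 (w=2); MST = {0-2(w=6) 1-4(w=2) 2-4(w=9)}
step 4: add edge 0-3 (w=13); MST = {0-2(w=6) 0-3(w=13) 1-4(w=2) 2-4(w=9)}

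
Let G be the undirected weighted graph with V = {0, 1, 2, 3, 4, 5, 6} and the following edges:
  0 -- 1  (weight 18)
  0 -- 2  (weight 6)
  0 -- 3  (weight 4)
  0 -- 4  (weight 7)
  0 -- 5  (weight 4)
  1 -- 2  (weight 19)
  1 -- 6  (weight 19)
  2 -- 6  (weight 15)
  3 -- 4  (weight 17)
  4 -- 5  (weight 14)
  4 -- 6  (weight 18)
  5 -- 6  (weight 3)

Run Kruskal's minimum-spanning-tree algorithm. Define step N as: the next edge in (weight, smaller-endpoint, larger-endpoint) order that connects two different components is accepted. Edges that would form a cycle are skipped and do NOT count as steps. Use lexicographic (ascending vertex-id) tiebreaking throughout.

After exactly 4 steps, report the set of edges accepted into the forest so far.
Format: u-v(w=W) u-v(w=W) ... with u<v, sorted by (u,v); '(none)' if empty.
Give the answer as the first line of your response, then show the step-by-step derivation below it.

0-2(w=6) 0-3(w=4) 0-5(w=4) 5-6(w=3)

step 1: add edge 5-6 (w=3); MST = {5-6(w=3)}
step 2: add edge 0-3 (w=4); MST = {0-3(w=4) 5-6(w=3)}
step 3: add edge 0-5 (w=4); MST = {0-3(w=4) 0-5(w=4) 5-6(w=3)}
step 4: add edge 0-2 (w=6); MST = {0-2(w=6) 0-3(w=4) 0-5(w=4) 5-6(w=3)}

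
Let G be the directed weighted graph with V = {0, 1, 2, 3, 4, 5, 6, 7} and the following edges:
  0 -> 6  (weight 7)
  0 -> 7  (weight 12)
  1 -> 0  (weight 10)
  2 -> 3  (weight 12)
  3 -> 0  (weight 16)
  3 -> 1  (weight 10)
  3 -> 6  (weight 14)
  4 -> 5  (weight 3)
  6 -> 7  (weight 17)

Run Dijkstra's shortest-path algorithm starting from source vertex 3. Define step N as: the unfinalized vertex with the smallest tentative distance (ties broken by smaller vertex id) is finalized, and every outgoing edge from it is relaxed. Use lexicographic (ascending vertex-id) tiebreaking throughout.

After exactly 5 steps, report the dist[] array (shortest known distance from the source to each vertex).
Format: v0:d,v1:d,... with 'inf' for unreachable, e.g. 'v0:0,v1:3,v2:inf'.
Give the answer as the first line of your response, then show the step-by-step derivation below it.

v0:16,v1:10,v2:inf,v3:0,v4:inf,v5:inf,v6:14,v7:28

step 1: dist = v0:16,v1:10,v2:inf,v3:0,v4:inf,v5:inf,v6:14,v7:inf
step 2: dist = v0:16,v1:10,v2:inf,v3:0,v4:inf,v5:inf,v6:14,v7:inf
step 3: dist = v0:16,v1:10,v2:inf,v3:0,v4:inf,v5:inf,v6:14,v7:31
step 4: dist = v0:16,v1:10,v2:inf,v3:0,v4:inf,v5:inf,v6:14,v7:28
step 5: dist = v0:16,v1:10,v2:inf,v3:0,v4:inf,v5:inf,v6:14,v7:28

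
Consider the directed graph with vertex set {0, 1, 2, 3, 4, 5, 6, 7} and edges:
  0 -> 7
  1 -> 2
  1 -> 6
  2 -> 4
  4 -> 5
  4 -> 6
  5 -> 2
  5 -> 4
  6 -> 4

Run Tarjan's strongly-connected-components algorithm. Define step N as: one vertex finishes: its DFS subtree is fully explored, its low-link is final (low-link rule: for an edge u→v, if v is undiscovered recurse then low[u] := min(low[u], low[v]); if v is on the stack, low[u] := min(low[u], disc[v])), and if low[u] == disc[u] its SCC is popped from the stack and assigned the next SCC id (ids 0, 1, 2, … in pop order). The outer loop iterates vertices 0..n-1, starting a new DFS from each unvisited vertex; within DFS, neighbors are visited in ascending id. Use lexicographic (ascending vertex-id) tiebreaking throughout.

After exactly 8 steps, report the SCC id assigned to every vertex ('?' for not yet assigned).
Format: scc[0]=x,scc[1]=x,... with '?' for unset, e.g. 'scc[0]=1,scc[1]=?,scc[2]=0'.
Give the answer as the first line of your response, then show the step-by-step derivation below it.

scc[0]=1,scc[1]=3,scc[2]=2,scc[3]=4,scc[4]=2,scc[5]=2,scc[6]=2,scc[7]=0

step 1: low=(low[0]=0,low[1]=?,low[2]=?,low[3]=?,low[4]=?,low[5]=?,low[6]=?,low[7]=1); scc=(scc[0]=?,scc[1]=?,scc[2]=?,scc[3]=?,scc[4]=?,scc[5]=?,scc[6]=?,scc[7]=0)
step 2: low=(low[0]=0,low[1]=?,low[2]=?,low[3]=?,low[4]=?,low[5]=?,low[6]=?,low[7]=1); scc=(scc[0]=1,scc[1]=?,scc[2]=?,scc[3]=?,scc[4]=?,scc[5]=?,scc[6]=?,scc[7]=0)
step 3: low=(low[0]=0,low[1]=2,low[2]=3,low[3]=?,low[4]=4,low[5]=3,low[6]=?,low[7]=1); scc=(scc[0]=1,scc[1]=?,scc[2]=?,scc[3]=?,scc[4]=?,scc[5]=?,scc[6]=?,scc[7]=0)
step 4: low=(low[0]=0,low[1]=2,low[2]=3,low[3]=?,low[4]=3,low[5]=3,low[6]=4,low[7]=1); scc=(scc[0]=1,scc[1]=?,scc[2]=?,scc[3]=?,scc[4]=?,scc[5]=?,scc[6]=?,scc[7]=0)
step 5: low=(low[0]=0,low[1]=2,low[2]=3,low[3]=?,low[4]=3,low[5]=3,low[6]=4,low[7]=1); scc=(scc[0]=1,scc[1]=?,scc[2]=?,scc[3]=?,scc[4]=?,scc[5]=?,scc[6]=?,scc[7]=0)
step 6: low=(low[0]=0,low[1]=2,low[2]=3,low[3]=?,low[4]=3,low[5]=3,low[6]=4,low[7]=1); scc=(scc[0]=1,scc[1]=?,scc[2]=2,scc[3]=?,scc[4]=2,scc[5]=2,scc[6]=2,scc[7]=0)
step 7: low=(low[0]=0,low[1]=2,low[2]=3,low[3]=?,low[4]=3,low[5]=3,low[6]=4,low[7]=1); scc=(scc[0]=1,scc[1]=3,scc[2]=2,scc[3]=?,scc[4]=2,scc[5]=2,scc[6]=2,scc[7]=0)
step 8: low=(low[0]=0,low[1]=2,low[2]=3,low[3]=7,low[4]=3,low[5]=3,low[6]=4,low[7]=1); scc=(scc[0]=1,scc[1]=3,scc[2]=2,scc[3]=4,scc[4]=2,scc[5]=2,scc[6]=2,scc[7]=0)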